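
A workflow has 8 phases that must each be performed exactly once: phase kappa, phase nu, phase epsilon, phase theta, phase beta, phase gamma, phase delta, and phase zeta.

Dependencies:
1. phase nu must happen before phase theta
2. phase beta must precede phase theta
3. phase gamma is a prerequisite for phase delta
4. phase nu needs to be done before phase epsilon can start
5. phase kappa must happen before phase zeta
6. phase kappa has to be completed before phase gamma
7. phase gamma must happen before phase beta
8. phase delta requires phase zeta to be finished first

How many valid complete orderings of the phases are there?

232

2 phases have no prerequisites (phase kappa, phase nu), so any of them could come first.
Systematically extending each partial ordering one phase at a time and counting, there are 232 complete orderings.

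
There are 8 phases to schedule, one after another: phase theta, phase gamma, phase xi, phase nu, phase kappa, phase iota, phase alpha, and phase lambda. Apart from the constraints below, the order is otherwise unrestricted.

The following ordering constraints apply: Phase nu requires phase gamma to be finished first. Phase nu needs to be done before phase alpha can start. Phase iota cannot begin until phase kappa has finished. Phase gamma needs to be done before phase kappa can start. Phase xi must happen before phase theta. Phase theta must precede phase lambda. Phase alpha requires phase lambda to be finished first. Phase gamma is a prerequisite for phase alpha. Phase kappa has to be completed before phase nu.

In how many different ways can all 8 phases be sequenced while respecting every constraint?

90

2 phases have no prerequisites (phase gamma, phase xi), so any of them could come first.
Systematically extending each partial ordering one phase at a time and counting, there are 90 complete orderings.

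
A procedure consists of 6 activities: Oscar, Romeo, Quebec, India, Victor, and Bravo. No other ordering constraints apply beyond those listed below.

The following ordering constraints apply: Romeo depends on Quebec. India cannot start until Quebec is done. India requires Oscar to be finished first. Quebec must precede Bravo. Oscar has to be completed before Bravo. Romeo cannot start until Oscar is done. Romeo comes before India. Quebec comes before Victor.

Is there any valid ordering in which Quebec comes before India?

Yes

The constraints force Quebec before India, so yes — every valid ordering has Quebec earlier.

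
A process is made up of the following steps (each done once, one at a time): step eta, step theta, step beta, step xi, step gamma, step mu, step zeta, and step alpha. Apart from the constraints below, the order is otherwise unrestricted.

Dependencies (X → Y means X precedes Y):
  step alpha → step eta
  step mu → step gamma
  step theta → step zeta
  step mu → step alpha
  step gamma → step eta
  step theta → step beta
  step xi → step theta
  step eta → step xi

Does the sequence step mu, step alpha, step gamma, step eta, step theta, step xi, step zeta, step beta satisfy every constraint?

No

The sequence places step theta ahead of step xi.
But one of the constraints requires step xi before step theta, so this ordering violates it.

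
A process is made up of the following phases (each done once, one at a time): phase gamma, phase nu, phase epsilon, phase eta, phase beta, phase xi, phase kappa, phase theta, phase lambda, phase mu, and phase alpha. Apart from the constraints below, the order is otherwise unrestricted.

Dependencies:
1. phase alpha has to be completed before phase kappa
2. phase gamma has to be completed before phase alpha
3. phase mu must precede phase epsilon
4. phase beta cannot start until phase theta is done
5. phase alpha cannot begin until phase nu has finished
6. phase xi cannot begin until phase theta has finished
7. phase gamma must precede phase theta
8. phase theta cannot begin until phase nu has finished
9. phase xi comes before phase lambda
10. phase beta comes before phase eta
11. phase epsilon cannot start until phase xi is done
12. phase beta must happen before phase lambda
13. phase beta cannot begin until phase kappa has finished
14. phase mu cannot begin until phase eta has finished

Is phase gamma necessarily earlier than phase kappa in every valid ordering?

Yes

There is a constraint chain phase gamma → phase alpha → phase kappa.
So phase gamma must precede phase kappa in any valid ordering.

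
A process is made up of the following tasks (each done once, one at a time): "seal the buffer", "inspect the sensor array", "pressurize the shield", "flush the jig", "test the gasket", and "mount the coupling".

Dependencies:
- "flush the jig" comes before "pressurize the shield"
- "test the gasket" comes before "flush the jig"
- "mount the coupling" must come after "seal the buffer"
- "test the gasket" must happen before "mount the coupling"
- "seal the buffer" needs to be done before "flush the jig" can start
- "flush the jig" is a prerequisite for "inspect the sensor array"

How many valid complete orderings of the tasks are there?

16

2 tasks have no prerequisites ("seal the buffer", "test the gasket"), so any of them could come first.
Counting all ways to extend the partial order to a total order gives 16.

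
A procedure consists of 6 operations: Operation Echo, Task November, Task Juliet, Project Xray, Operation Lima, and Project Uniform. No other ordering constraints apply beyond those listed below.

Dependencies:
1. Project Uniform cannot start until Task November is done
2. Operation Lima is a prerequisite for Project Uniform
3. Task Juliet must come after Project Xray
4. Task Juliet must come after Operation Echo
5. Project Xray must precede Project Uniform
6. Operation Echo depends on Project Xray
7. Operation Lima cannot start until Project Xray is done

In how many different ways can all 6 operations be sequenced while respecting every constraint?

26

2 operations have no prerequisites (Task November, Project Xray), so any of them could come first.
Systematically extending each partial ordering one operation at a time and counting, there are 26 complete orderings.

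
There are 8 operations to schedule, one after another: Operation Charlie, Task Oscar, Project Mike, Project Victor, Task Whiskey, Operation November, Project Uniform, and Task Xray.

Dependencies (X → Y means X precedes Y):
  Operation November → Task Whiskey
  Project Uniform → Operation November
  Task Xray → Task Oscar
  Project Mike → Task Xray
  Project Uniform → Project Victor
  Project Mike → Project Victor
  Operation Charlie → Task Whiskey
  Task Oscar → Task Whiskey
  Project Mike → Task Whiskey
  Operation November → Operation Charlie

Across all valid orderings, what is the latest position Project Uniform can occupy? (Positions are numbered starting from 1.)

4

Every operation that must follow Project Uniform has to come after it. Tracing all chains starting from Project Uniform, those operations are: Operation Charlie, Project Victor, Task Whiskey, Operation November — 4 in total.
With 4 mandatory successors out of 8 operations total, the latest slot for Project Uniform is 8−4 = 4, and it's reachable by doing all non-successors before Project Uniform.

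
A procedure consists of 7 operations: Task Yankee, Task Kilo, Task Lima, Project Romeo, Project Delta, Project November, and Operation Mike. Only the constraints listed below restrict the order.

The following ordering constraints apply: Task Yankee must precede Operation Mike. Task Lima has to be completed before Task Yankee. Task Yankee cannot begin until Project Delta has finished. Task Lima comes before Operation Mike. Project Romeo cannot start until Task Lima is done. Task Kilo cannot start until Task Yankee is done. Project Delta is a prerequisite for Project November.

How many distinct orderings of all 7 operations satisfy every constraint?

96

The operations with no prerequisites are Task Lima, Project Delta; any of them can be placed first.
Systematically extending each partial ordering one operation at a time and counting, there are 96 complete orderings.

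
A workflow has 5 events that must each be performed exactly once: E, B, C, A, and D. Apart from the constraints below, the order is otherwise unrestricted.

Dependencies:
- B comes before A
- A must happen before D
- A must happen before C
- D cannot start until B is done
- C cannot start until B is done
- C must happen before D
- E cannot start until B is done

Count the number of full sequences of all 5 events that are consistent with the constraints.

B is the only event with nothing required before it, so every ordering starts there.
Counting all ways to extend the partial order to a total order gives 4.

4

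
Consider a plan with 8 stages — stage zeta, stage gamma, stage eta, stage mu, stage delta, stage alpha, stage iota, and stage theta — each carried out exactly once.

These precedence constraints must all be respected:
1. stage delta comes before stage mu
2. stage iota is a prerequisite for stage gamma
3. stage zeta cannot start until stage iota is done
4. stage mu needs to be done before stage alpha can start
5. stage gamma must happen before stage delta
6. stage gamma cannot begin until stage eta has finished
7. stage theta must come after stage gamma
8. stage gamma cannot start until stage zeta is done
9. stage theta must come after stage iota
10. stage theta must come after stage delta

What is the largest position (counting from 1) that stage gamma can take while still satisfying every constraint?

Following every chain forward from stage gamma, the stages that must come later are stage mu, stage delta, stage alpha, stage theta — 4 of them.
So at least 4 stages follow stage gamma, putting stage gamma no later than position 4. That position is achievable by scheduling everything else first.

4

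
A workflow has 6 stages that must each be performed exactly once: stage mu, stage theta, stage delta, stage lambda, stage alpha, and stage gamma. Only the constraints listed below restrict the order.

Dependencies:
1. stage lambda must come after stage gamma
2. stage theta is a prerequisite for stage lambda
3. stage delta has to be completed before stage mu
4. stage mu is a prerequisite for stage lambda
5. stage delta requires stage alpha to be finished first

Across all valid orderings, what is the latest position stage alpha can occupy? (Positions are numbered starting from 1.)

3

Every stage that must follow stage alpha has to come after it. Tracing all chains starting from stage alpha, those stages are: stage mu, stage delta, stage lambda — 3 in total.
With 3 mandatory successors out of 6 stages total, the latest slot for stage alpha is 6−3 = 3, and it's reachable by doing all non-successors before stage alpha.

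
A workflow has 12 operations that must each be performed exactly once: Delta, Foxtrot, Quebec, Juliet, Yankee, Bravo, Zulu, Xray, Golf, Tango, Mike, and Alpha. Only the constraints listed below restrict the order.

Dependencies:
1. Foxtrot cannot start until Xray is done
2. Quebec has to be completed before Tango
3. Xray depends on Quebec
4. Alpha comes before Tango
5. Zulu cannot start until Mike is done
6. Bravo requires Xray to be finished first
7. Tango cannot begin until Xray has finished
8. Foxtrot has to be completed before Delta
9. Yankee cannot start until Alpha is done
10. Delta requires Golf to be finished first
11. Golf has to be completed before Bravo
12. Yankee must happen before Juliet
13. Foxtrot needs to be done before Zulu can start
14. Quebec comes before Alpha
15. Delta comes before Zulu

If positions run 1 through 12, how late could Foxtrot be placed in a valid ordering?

10

The operations that are forced after Foxtrot, directly or by a chain of constraints, are Delta, Zulu. That's 2 operations.
So at least 2 operations follow Foxtrot, putting Foxtrot no later than position 10. That position is achievable by scheduling everything else first.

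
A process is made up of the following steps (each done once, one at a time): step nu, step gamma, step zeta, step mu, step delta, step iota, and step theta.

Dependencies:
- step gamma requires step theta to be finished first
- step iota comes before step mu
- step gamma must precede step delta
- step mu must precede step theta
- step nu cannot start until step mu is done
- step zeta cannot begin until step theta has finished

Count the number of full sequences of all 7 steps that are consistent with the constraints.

15

Only step iota has no prerequisites, so it must go first.
Counting all ways to extend the partial order to a total order gives 15.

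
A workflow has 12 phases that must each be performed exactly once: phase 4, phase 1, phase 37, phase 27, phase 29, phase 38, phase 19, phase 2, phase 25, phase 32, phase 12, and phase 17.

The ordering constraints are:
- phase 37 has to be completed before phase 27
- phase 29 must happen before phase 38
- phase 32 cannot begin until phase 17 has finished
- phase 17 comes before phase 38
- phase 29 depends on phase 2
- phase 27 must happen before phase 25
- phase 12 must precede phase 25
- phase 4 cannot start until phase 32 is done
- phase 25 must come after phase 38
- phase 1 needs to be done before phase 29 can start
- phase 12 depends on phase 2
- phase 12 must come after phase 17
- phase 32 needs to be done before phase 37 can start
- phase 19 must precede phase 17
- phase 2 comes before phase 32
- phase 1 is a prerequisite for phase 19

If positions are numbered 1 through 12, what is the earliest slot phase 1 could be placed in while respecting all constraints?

No constraint forces any other phase before phase 1, so it can be placed first.

1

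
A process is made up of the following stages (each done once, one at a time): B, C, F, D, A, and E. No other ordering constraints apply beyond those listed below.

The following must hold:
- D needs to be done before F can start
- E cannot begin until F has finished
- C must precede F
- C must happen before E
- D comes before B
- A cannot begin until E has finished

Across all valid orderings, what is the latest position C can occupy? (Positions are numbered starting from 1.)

The stages that are forced after C, directly or by a chain of constraints, are F, A, E. That's 3 stages.
So at least 3 stages follow C, putting C no later than position 3. That position is achievable by scheduling everything else first.

3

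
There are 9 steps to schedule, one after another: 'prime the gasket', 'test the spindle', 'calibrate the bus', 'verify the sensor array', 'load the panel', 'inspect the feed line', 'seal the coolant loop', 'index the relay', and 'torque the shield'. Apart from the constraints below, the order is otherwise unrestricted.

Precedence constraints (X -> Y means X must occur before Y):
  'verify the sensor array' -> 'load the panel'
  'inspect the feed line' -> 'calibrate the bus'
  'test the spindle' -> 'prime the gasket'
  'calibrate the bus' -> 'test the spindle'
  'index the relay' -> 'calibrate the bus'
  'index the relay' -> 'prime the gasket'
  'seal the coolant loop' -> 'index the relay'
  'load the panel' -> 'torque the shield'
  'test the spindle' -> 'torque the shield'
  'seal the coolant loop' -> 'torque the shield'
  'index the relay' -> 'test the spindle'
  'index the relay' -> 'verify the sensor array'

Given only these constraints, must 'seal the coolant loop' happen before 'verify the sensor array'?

Tracing the constraints gives a chain: 'seal the coolant loop' → 'index the relay' → 'verify the sensor array'.
So 'seal the coolant loop' must precede 'verify the sensor array' in any valid ordering.

Yes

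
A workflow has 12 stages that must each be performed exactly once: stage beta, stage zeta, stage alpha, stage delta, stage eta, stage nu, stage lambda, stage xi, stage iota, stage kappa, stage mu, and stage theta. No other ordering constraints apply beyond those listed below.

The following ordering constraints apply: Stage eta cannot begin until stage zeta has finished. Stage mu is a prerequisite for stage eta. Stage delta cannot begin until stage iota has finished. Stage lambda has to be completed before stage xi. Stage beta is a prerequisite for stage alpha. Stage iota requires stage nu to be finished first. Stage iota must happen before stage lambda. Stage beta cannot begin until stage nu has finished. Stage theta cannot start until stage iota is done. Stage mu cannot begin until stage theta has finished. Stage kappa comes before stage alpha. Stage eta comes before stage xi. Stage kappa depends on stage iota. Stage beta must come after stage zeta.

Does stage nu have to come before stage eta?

Yes

Tracing the constraints gives a chain: stage nu → stage iota → stage theta → stage mu → stage eta.
Hence stage nu necessarily comes before stage eta.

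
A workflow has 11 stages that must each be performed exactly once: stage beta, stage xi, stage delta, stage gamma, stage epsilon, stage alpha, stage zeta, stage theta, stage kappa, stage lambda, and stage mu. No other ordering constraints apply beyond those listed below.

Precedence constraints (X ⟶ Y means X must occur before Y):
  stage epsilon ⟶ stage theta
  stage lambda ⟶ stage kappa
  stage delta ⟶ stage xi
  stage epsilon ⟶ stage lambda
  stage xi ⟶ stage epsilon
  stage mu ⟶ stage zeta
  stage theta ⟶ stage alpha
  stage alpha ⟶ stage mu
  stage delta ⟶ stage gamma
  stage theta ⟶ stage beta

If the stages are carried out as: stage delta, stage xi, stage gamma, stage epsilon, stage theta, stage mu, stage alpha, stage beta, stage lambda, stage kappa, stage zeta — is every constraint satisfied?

Here stage alpha comes after stage mu.
Since stage alpha is required before stage mu, the ordering is invalid.

No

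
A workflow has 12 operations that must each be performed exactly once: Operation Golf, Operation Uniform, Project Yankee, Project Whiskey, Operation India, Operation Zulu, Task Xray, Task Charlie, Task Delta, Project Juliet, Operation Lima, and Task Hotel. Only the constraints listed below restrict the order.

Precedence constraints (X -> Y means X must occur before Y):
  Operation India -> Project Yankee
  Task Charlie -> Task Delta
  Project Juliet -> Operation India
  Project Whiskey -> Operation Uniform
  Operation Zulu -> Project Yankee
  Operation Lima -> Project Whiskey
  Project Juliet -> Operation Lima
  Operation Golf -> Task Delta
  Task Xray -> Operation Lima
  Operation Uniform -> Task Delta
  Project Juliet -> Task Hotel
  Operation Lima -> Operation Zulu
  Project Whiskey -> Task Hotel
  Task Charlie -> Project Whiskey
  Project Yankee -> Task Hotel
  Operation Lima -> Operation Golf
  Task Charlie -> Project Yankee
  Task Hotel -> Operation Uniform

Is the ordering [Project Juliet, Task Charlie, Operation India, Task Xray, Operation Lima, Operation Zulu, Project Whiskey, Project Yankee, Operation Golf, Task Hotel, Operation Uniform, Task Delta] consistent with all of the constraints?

Checking each listed constraint against this order: for instance, Task Charlie is in position 2 and Task Delta in position 12, so that constraint holds — and the remaining constraints check out the same way.

Yes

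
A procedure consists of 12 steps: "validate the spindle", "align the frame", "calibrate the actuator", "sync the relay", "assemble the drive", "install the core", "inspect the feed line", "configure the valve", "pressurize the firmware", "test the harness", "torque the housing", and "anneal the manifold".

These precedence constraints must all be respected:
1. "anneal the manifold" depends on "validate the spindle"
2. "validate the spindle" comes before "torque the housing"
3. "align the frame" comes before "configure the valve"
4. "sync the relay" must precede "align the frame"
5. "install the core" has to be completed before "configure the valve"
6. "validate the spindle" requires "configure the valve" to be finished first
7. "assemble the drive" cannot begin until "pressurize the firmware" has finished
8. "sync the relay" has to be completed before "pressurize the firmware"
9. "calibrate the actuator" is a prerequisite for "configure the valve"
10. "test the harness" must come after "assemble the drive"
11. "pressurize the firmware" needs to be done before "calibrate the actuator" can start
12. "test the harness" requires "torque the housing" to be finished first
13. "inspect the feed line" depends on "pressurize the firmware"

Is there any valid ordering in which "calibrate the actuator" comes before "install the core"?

Yes

No chain of constraints runs from "install the core" to "calibrate the actuator", so "install the core" is not required to come first.
That means at least one valid schedule has "calibrate the actuator" before "install the core".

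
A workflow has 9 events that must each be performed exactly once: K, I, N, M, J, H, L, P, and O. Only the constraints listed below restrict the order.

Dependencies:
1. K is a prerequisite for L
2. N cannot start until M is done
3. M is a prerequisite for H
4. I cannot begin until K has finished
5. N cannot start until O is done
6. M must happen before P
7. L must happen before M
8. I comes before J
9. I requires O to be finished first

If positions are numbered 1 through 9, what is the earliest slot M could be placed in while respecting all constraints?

3

Working backwards through the constraints from M, its full set of required predecessors is K, L — 2 of them.
With 2 mandatory predecessors, the earliest M can sit is position 2+1 = 3, and placing just those 2 first achieves it.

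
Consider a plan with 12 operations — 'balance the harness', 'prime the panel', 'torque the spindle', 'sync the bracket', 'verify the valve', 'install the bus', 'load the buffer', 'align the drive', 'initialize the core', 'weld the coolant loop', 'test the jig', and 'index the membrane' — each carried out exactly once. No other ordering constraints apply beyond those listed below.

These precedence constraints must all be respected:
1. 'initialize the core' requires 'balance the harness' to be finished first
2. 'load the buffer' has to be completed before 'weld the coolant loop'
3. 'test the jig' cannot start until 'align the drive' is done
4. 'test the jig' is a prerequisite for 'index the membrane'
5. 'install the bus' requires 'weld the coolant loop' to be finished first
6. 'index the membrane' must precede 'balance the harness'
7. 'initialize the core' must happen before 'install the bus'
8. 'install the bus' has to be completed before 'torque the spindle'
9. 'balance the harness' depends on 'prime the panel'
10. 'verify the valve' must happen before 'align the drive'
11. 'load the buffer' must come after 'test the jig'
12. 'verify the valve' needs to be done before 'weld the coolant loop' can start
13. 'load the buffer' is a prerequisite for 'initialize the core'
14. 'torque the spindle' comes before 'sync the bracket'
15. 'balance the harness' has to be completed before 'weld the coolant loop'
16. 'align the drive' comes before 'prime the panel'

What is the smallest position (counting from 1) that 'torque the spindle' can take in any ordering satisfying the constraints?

Working backwards through the constraints from 'torque the spindle', its full set of required predecessors is 'balance the harness', 'prime the panel', 'verify the valve', 'install the bus', 'load the buffer', 'align the drive', 'initialize the core', 'weld the coolant loop', 'test the jig', 'index the membrane' — 10 of them.
So at minimum 10 operations come before 'torque the spindle', putting 'torque the spindle' no earlier than position 11. That position is achievable by scheduling exactly those predecessors first.

11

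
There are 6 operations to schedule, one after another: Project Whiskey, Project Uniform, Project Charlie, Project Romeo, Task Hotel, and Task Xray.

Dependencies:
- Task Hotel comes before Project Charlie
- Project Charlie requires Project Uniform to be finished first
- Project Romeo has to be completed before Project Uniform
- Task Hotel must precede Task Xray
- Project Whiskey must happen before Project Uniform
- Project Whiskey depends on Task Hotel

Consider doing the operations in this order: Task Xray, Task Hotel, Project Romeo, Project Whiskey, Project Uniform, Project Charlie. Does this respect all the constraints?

No

Here Task Hotel comes after Task Xray.
Since Task Hotel is required before Task Xray, the ordering is invalid.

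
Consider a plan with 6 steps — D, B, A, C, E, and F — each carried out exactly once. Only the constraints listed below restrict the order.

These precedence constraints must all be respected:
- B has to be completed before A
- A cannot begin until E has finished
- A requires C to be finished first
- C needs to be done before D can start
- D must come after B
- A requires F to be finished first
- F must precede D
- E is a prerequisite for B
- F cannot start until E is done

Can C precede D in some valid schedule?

Every valid ordering already has C before D (the constraints require it), so in particular at least one does.

Yes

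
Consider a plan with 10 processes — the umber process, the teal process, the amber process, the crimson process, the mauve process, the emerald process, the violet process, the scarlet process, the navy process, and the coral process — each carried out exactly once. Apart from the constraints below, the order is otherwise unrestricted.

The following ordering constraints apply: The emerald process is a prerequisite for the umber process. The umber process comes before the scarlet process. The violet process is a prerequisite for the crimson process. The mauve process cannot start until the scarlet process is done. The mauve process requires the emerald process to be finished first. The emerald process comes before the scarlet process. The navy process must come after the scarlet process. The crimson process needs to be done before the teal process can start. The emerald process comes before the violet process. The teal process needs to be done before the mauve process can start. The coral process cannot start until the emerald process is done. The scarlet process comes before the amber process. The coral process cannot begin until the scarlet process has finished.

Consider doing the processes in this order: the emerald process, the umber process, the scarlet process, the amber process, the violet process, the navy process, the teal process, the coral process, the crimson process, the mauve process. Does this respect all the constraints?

The sequence places the teal process ahead of the crimson process.
Since the crimson process is required before the teal process, the ordering is invalid.

No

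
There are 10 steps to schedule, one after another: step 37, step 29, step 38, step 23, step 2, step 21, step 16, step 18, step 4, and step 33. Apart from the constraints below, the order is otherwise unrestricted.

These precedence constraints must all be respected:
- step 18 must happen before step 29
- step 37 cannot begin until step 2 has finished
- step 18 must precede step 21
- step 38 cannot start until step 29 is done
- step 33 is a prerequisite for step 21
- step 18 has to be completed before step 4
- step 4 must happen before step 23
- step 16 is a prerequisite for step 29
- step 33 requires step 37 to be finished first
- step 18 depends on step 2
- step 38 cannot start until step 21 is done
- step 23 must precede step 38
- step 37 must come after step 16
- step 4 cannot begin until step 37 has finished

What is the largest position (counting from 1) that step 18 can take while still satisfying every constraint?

Following every chain forward from step 18, the steps that must come later are step 29, step 38, step 23, step 21, step 4 — 5 of them.
So at least 5 steps follow step 18, putting step 18 no later than position 5. That position is achievable by scheduling everything else first.

5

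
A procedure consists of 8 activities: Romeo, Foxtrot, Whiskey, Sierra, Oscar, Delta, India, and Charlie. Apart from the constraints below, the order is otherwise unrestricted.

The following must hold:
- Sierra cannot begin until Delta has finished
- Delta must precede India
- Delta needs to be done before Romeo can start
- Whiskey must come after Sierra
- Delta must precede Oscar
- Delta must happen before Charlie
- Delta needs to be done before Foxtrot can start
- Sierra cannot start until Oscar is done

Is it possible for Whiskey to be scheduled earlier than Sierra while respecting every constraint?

No

The constraints give a chain Sierra → Whiskey, which forces Sierra before Whiskey.
Hence Whiskey can never be scheduled before Sierra.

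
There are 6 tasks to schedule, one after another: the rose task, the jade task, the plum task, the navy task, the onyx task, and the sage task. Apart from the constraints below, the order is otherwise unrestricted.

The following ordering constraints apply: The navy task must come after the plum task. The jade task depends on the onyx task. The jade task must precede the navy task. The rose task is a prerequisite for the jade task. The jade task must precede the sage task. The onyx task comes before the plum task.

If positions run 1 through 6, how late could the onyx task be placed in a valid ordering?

Every task that must follow the onyx task has to come after it. Tracing all chains starting from the onyx task, those tasks are: the jade task, the plum task, the navy task, the sage task — 4 in total.
With 4 mandatory successors out of 6 tasks total, the latest slot for the onyx task is 6−4 = 2, and it's reachable by doing all non-successors before the onyx task.

2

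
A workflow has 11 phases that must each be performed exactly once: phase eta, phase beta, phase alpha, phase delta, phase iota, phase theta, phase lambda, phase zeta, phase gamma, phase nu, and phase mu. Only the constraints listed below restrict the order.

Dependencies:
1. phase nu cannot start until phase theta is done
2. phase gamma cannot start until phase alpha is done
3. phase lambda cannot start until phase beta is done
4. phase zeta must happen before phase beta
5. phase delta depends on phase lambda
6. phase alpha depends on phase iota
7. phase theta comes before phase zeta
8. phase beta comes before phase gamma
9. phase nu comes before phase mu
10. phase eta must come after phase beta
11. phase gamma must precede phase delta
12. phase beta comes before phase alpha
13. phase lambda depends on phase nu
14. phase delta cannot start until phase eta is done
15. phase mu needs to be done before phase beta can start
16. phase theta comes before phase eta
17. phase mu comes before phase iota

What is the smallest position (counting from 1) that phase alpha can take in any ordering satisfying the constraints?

Working backwards through the constraints from phase alpha, its full set of required predecessors is phase beta, phase iota, phase theta, phase zeta, phase nu, phase mu — 6 of them.
So at minimum 6 phases come before phase alpha, putting phase alpha no earlier than position 7. That position is achievable by scheduling exactly those predecessors first.

7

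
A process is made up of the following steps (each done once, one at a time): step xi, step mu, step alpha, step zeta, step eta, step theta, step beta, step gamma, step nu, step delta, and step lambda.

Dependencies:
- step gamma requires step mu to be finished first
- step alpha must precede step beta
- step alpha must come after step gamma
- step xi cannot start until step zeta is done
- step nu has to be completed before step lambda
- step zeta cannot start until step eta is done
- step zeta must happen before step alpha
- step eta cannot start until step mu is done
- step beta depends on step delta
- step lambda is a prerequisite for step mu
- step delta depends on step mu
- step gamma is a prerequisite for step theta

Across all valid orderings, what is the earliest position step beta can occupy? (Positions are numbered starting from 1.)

9

The steps that are forced before step beta, directly or transitively, are step mu, step alpha, step zeta, step eta, step gamma, step nu, step delta, step lambda. That's 8 steps.
So at minimum 8 steps come before step beta, putting step beta no earlier than position 9. That position is achievable by scheduling exactly those predecessors first.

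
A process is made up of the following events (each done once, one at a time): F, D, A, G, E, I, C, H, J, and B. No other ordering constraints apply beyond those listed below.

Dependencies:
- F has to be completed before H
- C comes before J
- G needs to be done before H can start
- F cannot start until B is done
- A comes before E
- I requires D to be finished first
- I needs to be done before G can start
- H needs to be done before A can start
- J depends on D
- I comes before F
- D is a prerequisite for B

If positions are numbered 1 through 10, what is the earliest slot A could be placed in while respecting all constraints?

7

Working backwards through the constraints from A, its full set of required predecessors is F, D, G, I, H, B — 6 of them.
So at minimum 6 events come before A, putting A no earlier than position 7. That position is achievable by scheduling exactly those predecessors first.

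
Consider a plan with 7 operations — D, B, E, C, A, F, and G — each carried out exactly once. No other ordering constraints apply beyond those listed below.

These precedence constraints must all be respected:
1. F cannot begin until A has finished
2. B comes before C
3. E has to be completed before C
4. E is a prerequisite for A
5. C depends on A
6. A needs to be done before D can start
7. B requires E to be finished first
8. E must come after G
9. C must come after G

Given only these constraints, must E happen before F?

Yes

Following the dependencies: E → A → F.
So E must precede F in any valid ordering.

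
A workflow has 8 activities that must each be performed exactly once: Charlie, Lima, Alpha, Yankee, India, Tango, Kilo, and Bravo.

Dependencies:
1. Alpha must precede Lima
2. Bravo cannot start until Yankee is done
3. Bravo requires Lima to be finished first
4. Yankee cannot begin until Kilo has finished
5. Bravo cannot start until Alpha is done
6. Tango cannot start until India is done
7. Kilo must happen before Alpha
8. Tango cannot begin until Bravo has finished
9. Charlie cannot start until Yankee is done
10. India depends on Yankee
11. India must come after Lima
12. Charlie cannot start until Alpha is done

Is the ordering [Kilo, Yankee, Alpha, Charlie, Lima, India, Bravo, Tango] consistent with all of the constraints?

Going through the constraints one by one, each required predecessor appears earlier in the sequence than its dependent — e.g. Yankee (position 2) is before Bravo (position 7), as required.

Yes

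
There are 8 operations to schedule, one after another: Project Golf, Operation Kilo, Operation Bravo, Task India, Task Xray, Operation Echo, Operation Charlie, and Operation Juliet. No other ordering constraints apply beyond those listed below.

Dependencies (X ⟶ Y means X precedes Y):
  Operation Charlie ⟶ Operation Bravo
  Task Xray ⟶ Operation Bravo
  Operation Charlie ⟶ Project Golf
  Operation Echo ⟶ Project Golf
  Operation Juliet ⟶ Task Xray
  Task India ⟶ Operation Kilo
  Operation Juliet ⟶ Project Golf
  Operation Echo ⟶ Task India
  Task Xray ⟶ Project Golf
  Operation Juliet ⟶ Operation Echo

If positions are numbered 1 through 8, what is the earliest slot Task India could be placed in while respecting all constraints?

3

Every operation that must precede Task India has to come before it. Tracing all chains that end at Task India, those operations are: Operation Echo, Operation Juliet — 2 in total.
With 2 mandatory predecessors, the earliest Task India can sit is position 2+1 = 3, and placing just those 2 first achieves it.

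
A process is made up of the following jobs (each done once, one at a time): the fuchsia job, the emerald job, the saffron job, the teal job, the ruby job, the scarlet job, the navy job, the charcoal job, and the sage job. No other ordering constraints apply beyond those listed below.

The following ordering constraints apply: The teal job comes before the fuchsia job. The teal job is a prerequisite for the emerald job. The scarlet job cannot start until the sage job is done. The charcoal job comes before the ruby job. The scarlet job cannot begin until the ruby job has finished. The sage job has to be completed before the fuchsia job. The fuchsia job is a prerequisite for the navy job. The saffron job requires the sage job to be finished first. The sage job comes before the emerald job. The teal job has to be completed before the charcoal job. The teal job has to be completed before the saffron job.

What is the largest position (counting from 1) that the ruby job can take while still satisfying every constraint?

8

The only job forced after the ruby job (directly or by a chain) is the scarlet job.
With 1 mandatory successor out of 9 jobs total, the latest slot for the ruby job is 9−1 = 8, and it's reachable by doing all non-successors before the ruby job.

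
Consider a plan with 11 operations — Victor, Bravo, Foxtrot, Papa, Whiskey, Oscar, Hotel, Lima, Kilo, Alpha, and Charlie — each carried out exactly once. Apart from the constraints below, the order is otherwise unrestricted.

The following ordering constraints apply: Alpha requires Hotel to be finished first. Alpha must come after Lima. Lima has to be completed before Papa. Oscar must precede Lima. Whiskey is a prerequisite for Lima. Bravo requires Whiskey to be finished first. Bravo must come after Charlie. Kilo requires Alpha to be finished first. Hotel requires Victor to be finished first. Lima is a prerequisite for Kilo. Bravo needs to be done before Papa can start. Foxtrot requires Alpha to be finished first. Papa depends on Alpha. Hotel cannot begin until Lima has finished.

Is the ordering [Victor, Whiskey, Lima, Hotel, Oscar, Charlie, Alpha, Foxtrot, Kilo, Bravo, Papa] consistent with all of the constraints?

No

The sequence places Lima ahead of Oscar.
Since Oscar is required before Lima, the ordering is invalid.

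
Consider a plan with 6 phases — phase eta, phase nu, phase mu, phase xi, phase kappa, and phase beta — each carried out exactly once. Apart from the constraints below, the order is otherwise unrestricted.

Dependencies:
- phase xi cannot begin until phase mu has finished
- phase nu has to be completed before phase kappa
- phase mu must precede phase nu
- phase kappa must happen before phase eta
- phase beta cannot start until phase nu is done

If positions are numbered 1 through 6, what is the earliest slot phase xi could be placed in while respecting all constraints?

Working backwards through the constraints from phase xi, its only required predecessor is phase mu.
With 1 mandatory predecessor, the earliest phase xi can sit is position 1+1 = 2, and placing just that one first achieves it.

2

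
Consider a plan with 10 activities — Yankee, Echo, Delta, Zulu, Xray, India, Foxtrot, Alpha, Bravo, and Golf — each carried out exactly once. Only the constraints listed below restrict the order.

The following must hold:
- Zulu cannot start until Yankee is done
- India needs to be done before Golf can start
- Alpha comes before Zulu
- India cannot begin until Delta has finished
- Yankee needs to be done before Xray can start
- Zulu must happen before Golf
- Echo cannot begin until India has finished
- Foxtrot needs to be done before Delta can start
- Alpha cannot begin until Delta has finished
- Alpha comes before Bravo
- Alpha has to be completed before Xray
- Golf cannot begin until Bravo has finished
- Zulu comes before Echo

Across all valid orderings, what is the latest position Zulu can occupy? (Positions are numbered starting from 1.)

8

Every activity that must follow Zulu has to come after it. Tracing all chains starting from Zulu, those activities are: Echo, Golf — 2 in total.
So at least 2 activities follow Zulu, putting Zulu no later than position 8. That position is achievable by scheduling everything else first.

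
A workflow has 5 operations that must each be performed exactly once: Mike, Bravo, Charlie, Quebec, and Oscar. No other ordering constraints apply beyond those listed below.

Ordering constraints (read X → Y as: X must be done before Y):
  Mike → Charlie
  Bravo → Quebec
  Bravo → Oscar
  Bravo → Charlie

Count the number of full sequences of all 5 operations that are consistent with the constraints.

18

The operations with no prerequisites are Mike, Bravo; any of them can be placed first.
Systematically extending each partial ordering one operation at a time and counting, there are 18 complete orderings.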